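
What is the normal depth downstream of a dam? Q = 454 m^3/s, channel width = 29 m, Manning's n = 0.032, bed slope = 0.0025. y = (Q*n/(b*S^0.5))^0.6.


y = (454 * 0.032 / (29 * 0.0025^0.5))^0.6 = 3.9857 m


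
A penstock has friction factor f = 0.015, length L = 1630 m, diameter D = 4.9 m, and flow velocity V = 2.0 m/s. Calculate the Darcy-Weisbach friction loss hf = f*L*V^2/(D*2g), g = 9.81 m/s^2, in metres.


hf = 0.015 * 1630 * 2.0^2 / (4.9 * 2 * 9.81) = 1.0173 m


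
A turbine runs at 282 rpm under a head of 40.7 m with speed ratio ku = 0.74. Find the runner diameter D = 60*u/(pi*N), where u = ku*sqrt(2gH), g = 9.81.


u = 0.74 * sqrt(2*9.81*40.7) = 20.9112 m/s
D = 60 * 20.9112 / (pi * 282) = 1.4162 m


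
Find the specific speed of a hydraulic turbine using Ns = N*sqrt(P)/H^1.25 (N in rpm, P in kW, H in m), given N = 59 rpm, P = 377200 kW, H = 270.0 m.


Ns = 59 * 377200^0.5 / 270.0^1.25 = 33.1080


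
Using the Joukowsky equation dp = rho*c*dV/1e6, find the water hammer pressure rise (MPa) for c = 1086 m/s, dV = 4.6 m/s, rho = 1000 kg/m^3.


dp = 1000 * 1086 * 4.6 / 1e6 = 4.9956 MPa


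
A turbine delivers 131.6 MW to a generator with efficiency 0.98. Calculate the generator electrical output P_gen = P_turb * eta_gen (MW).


P_gen = 131.6 * 0.98 = 128.9680 MW


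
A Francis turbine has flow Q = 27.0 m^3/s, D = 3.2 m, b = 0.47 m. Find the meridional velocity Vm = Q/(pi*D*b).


Vm = 27.0 / (pi * 3.2 * 0.47) = 5.7143 m/s


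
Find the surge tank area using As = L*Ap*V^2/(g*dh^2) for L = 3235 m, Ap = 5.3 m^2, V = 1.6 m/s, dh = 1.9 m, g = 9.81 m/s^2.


As = 3235 * 5.3 * 1.6^2 / (9.81 * 1.9^2) = 1239.4069 m^2


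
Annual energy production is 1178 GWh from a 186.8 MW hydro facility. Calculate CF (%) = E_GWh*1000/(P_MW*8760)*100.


CF = 1178 * 1000 / (186.8 * 8760) * 100 = 71.9887 %


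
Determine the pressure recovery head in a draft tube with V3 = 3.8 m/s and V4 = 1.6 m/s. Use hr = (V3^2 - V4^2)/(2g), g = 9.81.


hr = (3.8^2 - 1.6^2) / (2*9.81) = 0.6055 m


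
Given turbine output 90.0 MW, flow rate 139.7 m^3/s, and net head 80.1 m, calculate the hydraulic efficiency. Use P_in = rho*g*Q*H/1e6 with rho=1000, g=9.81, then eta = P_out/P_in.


P_in = 1000 * 9.81 * 139.7 * 80.1 / 1e6 = 109.7736 MW
eta = 90.0 / 109.7736 = 0.8199


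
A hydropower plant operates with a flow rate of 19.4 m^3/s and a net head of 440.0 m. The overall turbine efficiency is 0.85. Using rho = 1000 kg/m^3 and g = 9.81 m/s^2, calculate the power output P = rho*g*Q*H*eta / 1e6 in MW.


P = 1000 * 9.81 * 19.4 * 440.0 * 0.85 / 1e6 = 71.1774 MW


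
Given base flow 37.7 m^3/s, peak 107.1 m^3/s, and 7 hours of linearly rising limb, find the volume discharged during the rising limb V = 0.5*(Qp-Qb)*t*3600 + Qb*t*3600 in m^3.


V = 0.5*(107.1 - 37.7)*7*3600 + 37.7*7*3600 = 1.8245e+06 m^3


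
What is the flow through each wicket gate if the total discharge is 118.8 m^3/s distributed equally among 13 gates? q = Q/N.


q = 118.8 / 13 = 9.1385 m^3/s


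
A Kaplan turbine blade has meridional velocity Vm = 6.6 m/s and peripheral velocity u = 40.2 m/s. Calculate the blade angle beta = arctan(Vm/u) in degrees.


beta = arctan(6.6 / 40.2) = 9.3236 degrees


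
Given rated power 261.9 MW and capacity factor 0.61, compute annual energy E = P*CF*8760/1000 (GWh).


E = 261.9 * 0.61 * 8760 / 1000 = 1399.4888 GWh


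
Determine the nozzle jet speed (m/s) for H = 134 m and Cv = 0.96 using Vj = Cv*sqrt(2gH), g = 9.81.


Vj = 0.96 * sqrt(2*9.81*134) = 49.2236 m/s


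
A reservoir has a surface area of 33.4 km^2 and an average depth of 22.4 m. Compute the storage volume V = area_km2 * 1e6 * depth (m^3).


V = 33.4 * 1e6 * 22.4 = 7.4816e+08 m^3


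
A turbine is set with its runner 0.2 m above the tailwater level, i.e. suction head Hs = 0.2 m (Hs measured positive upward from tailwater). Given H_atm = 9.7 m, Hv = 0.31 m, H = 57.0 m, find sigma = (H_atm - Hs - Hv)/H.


sigma = (9.7 - 0.2 - 0.31) / 57.0 = 0.1612


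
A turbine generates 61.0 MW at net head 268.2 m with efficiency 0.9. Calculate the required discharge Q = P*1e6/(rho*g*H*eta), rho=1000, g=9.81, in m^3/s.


Q = 61.0 * 1e6 / (1000 * 9.81 * 268.2 * 0.9) = 25.7608 m^3/s


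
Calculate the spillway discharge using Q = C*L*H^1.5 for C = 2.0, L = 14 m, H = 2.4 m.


Q = 2.0 * 14 * 2.4^1.5 = 104.1058 m^3/s


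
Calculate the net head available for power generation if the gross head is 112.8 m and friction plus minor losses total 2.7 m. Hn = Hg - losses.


Hn = 112.8 - 2.7 = 110.1000 m


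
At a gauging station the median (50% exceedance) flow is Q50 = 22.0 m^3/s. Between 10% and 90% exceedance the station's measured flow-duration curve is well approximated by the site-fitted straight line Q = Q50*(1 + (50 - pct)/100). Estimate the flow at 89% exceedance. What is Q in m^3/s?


Q = 22.0 * (1 + (50 - 89)/100) = 13.4200 m^3/s


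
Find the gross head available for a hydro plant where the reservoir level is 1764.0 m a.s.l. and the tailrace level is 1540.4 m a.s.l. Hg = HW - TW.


Hg = 1764.0 - 1540.4 = 223.6000 m


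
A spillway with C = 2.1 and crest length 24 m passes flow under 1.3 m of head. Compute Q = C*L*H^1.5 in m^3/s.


Q = 2.1 * 24 * 1.3^1.5 = 74.7043 m^3/s


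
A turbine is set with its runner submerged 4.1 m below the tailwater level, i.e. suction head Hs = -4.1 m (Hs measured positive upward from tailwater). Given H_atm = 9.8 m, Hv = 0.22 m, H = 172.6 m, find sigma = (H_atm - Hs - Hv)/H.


sigma = (9.8 - (-4.1) - 0.22) / 172.6 = 0.0793


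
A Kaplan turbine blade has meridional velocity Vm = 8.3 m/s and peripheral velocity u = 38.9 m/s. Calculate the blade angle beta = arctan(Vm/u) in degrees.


beta = arctan(8.3 / 38.9) = 12.0445 degrees


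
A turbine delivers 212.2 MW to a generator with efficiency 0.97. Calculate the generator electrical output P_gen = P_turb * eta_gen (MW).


P_gen = 212.2 * 0.97 = 205.8340 MW


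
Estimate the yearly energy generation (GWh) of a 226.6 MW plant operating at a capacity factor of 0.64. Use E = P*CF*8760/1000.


E = 226.6 * 0.64 * 8760 / 1000 = 1270.4102 GWh


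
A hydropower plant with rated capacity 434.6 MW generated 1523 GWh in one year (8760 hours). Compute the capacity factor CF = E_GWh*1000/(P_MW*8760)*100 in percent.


CF = 1523 * 1000 / (434.6 * 8760) * 100 = 40.0042 %


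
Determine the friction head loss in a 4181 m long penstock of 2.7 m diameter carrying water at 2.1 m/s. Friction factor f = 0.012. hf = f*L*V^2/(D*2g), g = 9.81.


hf = 0.012 * 4181 * 2.1^2 / (2.7 * 2 * 9.81) = 4.1767 m


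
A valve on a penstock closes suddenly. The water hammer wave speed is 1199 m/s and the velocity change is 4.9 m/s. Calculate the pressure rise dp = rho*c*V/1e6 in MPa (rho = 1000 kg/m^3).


dp = 1000 * 1199 * 4.9 / 1e6 = 5.8751 MPa


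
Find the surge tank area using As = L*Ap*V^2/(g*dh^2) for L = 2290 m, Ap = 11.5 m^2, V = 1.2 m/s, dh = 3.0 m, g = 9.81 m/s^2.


As = 2290 * 11.5 * 1.2^2 / (9.81 * 3.0^2) = 429.5209 m^2


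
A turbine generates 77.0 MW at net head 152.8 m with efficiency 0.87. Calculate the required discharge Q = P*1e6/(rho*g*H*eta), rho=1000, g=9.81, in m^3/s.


Q = 77.0 * 1e6 / (1000 * 9.81 * 152.8 * 0.87) = 59.0445 m^3/s


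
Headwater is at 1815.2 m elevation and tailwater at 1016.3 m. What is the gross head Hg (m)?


Hg = 1815.2 - 1016.3 = 798.9000 m


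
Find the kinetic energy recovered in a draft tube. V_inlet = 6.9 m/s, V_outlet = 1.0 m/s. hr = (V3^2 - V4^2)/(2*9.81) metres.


hr = (6.9^2 - 1.0^2) / (2*9.81) = 2.3756 m


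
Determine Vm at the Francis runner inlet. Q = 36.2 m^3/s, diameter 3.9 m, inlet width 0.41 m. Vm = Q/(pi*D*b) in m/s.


Vm = 36.2 / (pi * 3.9 * 0.41) = 7.2063 m/s


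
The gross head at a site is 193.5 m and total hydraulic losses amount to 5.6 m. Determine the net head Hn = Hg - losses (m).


Hn = 193.5 - 5.6 = 187.9000 m


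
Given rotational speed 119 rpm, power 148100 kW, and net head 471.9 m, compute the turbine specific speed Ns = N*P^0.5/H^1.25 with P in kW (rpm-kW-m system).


Ns = 119 * 148100^0.5 / 471.9^1.25 = 20.8215


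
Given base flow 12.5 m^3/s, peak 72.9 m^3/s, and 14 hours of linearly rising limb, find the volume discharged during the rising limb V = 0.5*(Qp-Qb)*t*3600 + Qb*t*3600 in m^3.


V = 0.5*(72.9 - 12.5)*14*3600 + 12.5*14*3600 = 2.1521e+06 m^3


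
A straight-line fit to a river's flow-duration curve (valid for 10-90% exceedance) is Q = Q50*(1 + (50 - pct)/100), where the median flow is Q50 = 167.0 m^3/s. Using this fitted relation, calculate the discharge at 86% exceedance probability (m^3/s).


Q = 167.0 * (1 + (50 - 86)/100) = 106.8800 m^3/s


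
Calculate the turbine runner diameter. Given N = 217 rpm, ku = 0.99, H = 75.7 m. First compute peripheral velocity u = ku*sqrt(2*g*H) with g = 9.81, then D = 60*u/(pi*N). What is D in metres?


u = 0.99 * sqrt(2*9.81*75.7) = 38.1533 m/s
D = 60 * 38.1533 / (pi * 217) = 3.3580 m


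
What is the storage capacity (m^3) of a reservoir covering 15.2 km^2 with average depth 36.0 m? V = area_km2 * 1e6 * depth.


V = 15.2 * 1e6 * 36.0 = 5.4720e+08 m^3


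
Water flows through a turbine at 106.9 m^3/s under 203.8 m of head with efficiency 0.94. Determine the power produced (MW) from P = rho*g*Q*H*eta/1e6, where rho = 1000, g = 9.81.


P = 1000 * 9.81 * 106.9 * 203.8 * 0.94 / 1e6 = 200.8994 MW


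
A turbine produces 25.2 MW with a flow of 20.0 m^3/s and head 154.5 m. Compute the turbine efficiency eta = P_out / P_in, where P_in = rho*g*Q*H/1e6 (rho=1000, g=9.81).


P_in = 1000 * 9.81 * 20.0 * 154.5 / 1e6 = 30.3129 MW
eta = 25.2 / 30.3129 = 0.8313


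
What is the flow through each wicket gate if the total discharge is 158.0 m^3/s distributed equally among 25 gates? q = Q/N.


q = 158.0 / 25 = 6.3200 m^3/s


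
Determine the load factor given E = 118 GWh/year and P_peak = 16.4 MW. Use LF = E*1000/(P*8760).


LF = 118 * 1000 / (16.4 * 8760) = 0.8214


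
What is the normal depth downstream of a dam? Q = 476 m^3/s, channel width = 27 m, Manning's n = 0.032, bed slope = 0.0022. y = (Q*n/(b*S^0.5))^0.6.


y = (476 * 0.032 / (27 * 0.0022^0.5))^0.6 = 4.4474 m


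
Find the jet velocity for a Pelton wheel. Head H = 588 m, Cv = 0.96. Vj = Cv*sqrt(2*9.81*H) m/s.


Vj = 0.96 * sqrt(2*9.81*588) = 103.1120 m/s


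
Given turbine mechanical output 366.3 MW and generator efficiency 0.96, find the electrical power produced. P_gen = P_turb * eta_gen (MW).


P_gen = 366.3 * 0.96 = 351.6480 MW


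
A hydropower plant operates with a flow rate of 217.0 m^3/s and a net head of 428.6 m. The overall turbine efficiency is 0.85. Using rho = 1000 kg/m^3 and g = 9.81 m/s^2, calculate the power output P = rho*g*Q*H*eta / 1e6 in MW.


P = 1000 * 9.81 * 217.0 * 428.6 * 0.85 / 1e6 = 775.5322 MW


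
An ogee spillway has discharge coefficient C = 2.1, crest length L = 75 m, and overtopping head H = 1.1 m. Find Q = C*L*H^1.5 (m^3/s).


Q = 2.1 * 75 * 1.1^1.5 = 181.7061 m^3/s


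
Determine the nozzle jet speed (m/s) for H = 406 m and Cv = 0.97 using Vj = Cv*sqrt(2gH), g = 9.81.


Vj = 0.97 * sqrt(2*9.81*406) = 86.5734 m/s


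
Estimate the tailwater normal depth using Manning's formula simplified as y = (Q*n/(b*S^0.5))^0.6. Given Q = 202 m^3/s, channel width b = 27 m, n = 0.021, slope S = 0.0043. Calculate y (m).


y = (202 * 0.021 / (27 * 0.0043^0.5))^0.6 = 1.6892 m


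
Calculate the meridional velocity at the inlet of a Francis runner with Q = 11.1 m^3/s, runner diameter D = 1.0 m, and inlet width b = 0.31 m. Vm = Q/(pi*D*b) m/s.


Vm = 11.1 / (pi * 1.0 * 0.31) = 11.3975 m/s


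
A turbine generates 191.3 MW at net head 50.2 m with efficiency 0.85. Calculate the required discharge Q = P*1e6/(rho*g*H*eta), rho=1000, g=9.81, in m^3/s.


Q = 191.3 * 1e6 / (1000 * 9.81 * 50.2 * 0.85) = 457.0075 m^3/s


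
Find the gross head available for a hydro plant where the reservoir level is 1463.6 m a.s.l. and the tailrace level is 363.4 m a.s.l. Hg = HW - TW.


Hg = 1463.6 - 363.4 = 1100.2000 m


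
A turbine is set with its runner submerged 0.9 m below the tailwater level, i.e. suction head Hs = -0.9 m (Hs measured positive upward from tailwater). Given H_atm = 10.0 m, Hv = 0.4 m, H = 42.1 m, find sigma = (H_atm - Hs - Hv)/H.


sigma = (10.0 - (-0.9) - 0.4) / 42.1 = 0.2494


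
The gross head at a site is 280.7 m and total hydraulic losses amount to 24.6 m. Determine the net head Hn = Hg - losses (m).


Hn = 280.7 - 24.6 = 256.1000 m


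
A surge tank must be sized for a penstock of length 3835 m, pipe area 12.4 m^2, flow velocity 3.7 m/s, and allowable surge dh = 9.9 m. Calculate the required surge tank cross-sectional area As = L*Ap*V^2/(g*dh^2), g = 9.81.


As = 3835 * 12.4 * 3.7^2 / (9.81 * 9.9^2) = 677.0973 m^2


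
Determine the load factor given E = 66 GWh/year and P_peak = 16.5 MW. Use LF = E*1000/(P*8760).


LF = 66 * 1000 / (16.5 * 8760) = 0.4566


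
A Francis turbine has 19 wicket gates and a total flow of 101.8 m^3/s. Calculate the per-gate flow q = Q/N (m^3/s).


q = 101.8 / 19 = 5.3579 m^3/s


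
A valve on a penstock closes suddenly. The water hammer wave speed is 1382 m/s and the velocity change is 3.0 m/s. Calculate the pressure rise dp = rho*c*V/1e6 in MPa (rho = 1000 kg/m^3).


dp = 1000 * 1382 * 3.0 / 1e6 = 4.1460 MPa


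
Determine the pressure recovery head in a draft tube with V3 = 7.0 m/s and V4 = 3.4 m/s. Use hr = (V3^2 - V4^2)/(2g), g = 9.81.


hr = (7.0^2 - 3.4^2) / (2*9.81) = 1.9083 m


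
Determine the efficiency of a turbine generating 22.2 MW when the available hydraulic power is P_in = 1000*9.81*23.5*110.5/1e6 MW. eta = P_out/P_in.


P_in = 1000 * 9.81 * 23.5 * 110.5 / 1e6 = 25.4741 MW
eta = 22.2 / 25.4741 = 0.8715


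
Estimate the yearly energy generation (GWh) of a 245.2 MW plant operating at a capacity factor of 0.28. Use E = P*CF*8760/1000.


E = 245.2 * 0.28 * 8760 / 1000 = 601.4266 GWh


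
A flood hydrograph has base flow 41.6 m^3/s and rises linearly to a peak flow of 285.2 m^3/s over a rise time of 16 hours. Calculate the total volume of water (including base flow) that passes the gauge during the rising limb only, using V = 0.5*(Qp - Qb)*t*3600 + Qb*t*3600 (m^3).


V = 0.5*(285.2 - 41.6)*16*3600 + 41.6*16*3600 = 9.4118e+06 m^3


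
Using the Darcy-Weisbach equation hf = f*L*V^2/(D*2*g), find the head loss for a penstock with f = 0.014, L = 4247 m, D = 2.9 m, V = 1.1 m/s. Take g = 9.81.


hf = 0.014 * 4247 * 1.1^2 / (2.9 * 2 * 9.81) = 1.2644 m


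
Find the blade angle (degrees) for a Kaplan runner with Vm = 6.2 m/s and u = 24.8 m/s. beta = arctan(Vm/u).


beta = arctan(6.2 / 24.8) = 14.0362 degrees


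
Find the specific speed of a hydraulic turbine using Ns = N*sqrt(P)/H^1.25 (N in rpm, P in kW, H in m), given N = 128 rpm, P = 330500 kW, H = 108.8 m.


Ns = 128 * 330500^0.5 / 108.8^1.25 = 209.4159


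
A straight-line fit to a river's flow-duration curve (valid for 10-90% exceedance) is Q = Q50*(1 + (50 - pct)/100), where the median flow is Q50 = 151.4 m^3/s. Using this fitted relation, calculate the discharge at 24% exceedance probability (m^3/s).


Q = 151.4 * (1 + (50 - 24)/100) = 190.7640 m^3/s


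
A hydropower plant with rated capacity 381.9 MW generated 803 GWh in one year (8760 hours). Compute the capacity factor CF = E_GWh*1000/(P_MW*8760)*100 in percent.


CF = 803 * 1000 / (381.9 * 8760) * 100 = 24.0028 %


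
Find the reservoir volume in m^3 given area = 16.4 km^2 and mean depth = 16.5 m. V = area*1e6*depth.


V = 16.4 * 1e6 * 16.5 = 2.7060e+08 m^3


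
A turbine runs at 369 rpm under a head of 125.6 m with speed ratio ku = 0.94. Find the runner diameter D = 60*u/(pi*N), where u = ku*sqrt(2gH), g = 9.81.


u = 0.94 * sqrt(2*9.81*125.6) = 46.6629 m/s
D = 60 * 46.6629 / (pi * 369) = 2.4152 m


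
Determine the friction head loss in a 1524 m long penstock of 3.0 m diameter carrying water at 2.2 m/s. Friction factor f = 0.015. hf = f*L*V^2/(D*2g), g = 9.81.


hf = 0.015 * 1524 * 2.2^2 / (3.0 * 2 * 9.81) = 1.8798 m


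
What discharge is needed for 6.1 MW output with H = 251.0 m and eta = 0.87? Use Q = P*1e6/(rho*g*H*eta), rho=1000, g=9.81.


Q = 6.1 * 1e6 / (1000 * 9.81 * 251.0 * 0.87) = 2.8475 m^3/s


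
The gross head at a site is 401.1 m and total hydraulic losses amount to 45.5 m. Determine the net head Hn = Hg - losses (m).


Hn = 401.1 - 45.5 = 355.6000 m


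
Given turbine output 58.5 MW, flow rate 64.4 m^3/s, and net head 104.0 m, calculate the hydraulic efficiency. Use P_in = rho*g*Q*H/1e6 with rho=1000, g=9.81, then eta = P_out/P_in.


P_in = 1000 * 9.81 * 64.4 * 104.0 / 1e6 = 65.7035 MW
eta = 58.5 / 65.7035 = 0.8904


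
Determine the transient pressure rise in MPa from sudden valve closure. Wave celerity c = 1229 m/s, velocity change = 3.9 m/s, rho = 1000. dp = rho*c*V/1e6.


dp = 1000 * 1229 * 3.9 / 1e6 = 4.7931 MPa


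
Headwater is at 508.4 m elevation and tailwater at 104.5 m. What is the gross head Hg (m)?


Hg = 508.4 - 104.5 = 403.9000 m


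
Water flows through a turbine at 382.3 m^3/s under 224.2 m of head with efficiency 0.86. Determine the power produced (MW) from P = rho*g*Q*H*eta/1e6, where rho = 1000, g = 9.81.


P = 1000 * 9.81 * 382.3 * 224.2 * 0.86 / 1e6 = 723.1150 MW


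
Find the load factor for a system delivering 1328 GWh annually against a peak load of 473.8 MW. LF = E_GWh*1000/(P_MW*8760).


LF = 1328 * 1000 / (473.8 * 8760) = 0.3200


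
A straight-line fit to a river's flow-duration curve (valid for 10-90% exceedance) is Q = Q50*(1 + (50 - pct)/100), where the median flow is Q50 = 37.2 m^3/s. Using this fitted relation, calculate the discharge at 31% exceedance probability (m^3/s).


Q = 37.2 * (1 + (50 - 31)/100) = 44.2680 m^3/s


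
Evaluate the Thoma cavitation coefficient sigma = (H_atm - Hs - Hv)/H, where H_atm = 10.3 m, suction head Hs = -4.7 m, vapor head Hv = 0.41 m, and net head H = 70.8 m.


sigma = (10.3 - (-4.7) - 0.41) / 70.8 = 0.2061


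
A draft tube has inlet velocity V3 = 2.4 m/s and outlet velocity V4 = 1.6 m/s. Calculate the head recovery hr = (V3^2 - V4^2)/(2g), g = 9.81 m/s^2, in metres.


hr = (2.4^2 - 1.6^2) / (2*9.81) = 0.1631 m


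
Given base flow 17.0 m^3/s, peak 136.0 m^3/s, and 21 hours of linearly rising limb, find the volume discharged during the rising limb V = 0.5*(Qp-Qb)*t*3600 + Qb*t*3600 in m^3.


V = 0.5*(136.0 - 17.0)*21*3600 + 17.0*21*3600 = 5.7834e+06 m^3


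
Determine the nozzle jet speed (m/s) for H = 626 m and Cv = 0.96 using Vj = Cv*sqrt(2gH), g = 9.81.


Vj = 0.96 * sqrt(2*9.81*626) = 106.3917 m/s


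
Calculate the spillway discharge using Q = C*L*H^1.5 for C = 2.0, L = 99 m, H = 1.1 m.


Q = 2.0 * 99 * 1.1^1.5 = 228.4306 m^3/s


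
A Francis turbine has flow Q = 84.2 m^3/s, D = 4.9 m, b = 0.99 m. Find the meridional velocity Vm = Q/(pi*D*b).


Vm = 84.2 / (pi * 4.9 * 0.99) = 5.5250 m/s


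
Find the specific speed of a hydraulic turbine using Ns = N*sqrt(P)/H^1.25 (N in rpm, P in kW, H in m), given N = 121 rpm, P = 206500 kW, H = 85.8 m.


Ns = 121 * 206500^0.5 / 85.8^1.25 = 210.5651


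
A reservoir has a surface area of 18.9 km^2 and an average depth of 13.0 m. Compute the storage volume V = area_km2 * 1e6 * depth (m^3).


V = 18.9 * 1e6 * 13.0 = 2.4570e+08 m^3


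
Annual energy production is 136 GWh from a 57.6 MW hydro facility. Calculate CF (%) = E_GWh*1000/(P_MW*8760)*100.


CF = 136 * 1000 / (57.6 * 8760) * 100 = 26.9533 %


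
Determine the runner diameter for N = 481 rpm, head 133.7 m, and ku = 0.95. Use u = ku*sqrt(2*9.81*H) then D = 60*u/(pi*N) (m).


u = 0.95 * sqrt(2*9.81*133.7) = 48.6563 m/s
D = 60 * 48.6563 / (pi * 481) = 1.9319 m


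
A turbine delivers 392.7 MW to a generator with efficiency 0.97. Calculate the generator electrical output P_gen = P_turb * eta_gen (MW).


P_gen = 392.7 * 0.97 = 380.9190 MW


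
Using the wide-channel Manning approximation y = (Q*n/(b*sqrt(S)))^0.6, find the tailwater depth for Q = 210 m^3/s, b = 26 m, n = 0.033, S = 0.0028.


y = (210 * 0.033 / (26 * 0.0028^0.5))^0.6 = 2.6382 m


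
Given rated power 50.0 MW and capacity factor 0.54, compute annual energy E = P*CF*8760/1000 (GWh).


E = 50.0 * 0.54 * 8760 / 1000 = 236.5200 GWh


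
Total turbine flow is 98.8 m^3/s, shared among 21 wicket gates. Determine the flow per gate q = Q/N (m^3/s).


q = 98.8 / 21 = 4.7048 m^3/s


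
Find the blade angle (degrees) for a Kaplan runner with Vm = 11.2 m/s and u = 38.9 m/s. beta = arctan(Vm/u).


beta = arctan(11.2 / 38.9) = 16.0620 degrees


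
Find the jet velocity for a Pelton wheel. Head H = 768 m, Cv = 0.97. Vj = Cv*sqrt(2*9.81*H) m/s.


Vj = 0.97 * sqrt(2*9.81*768) = 119.0699 m/s


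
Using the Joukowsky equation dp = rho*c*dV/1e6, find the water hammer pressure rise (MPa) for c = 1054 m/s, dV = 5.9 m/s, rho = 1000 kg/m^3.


dp = 1000 * 1054 * 5.9 / 1e6 = 6.2186 MPa


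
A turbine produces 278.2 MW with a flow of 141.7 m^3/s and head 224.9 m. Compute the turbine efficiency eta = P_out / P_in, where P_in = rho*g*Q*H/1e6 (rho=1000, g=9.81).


P_in = 1000 * 9.81 * 141.7 * 224.9 / 1e6 = 312.6283 MW
eta = 278.2 / 312.6283 = 0.8899


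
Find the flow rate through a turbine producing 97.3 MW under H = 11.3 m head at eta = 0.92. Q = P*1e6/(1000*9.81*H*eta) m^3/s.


Q = 97.3 * 1e6 / (1000 * 9.81 * 11.3 * 0.92) = 954.0641 m^3/s


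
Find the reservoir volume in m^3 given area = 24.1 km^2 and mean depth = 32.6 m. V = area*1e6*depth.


V = 24.1 * 1e6 * 32.6 = 7.8566e+08 m^3


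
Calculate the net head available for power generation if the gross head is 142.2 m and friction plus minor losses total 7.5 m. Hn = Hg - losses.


Hn = 142.2 - 7.5 = 134.7000 m


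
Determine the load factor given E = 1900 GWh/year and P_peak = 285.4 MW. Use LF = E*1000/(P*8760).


LF = 1900 * 1000 / (285.4 * 8760) = 0.7600


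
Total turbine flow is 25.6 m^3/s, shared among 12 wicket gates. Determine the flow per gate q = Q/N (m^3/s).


q = 25.6 / 12 = 2.1333 m^3/s


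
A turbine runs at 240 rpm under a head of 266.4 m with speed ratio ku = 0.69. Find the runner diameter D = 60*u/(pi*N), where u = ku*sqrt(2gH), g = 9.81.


u = 0.69 * sqrt(2*9.81*266.4) = 49.8845 m/s
D = 60 * 49.8845 / (pi * 240) = 3.9697 m


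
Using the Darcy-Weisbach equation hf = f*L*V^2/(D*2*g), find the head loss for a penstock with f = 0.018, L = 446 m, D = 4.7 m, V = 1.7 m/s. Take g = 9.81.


hf = 0.018 * 446 * 1.7^2 / (4.7 * 2 * 9.81) = 0.2516 m


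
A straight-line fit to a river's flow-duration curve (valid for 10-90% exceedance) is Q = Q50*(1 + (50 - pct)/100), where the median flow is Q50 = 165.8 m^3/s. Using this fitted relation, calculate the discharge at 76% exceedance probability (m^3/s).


Q = 165.8 * (1 + (50 - 76)/100) = 122.6920 m^3/s


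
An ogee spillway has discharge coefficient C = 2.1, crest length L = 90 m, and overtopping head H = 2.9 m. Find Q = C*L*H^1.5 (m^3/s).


Q = 2.1 * 90 * 2.9^1.5 = 933.3807 m^3/s


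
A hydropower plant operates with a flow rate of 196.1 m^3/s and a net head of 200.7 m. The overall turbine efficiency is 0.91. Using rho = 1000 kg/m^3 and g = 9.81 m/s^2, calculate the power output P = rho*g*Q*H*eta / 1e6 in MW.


P = 1000 * 9.81 * 196.1 * 200.7 * 0.91 / 1e6 = 351.3463 MW


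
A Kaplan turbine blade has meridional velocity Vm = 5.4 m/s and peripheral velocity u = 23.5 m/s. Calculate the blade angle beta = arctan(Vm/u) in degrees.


beta = arctan(5.4 / 23.5) = 12.9412 degrees


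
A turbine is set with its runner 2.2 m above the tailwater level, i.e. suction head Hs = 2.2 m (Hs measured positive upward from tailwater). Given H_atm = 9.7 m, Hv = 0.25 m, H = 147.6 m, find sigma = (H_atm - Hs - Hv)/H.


sigma = (9.7 - 2.2 - 0.25) / 147.6 = 0.0491


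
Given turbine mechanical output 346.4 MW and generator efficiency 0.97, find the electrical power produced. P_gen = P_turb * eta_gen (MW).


P_gen = 346.4 * 0.97 = 336.0080 MW


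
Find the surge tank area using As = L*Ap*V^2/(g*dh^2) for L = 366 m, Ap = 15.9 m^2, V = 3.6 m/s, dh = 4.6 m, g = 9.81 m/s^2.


As = 366 * 15.9 * 3.6^2 / (9.81 * 4.6^2) = 363.3277 m^2


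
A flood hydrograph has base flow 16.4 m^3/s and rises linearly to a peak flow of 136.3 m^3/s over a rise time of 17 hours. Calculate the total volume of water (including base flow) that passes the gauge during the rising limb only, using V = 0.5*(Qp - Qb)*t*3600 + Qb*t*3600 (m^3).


V = 0.5*(136.3 - 16.4)*17*3600 + 16.4*17*3600 = 4.6726e+06 m^3


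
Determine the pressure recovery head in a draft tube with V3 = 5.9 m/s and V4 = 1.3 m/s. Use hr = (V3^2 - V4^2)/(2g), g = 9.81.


hr = (5.9^2 - 1.3^2) / (2*9.81) = 1.6881 m


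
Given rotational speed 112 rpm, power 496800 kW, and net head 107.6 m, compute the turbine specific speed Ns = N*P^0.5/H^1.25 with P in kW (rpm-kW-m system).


Ns = 112 * 496800^0.5 / 107.6^1.25 = 227.7946


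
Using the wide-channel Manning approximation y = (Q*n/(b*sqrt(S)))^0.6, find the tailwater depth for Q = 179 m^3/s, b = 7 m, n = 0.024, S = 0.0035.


y = (179 * 0.024 / (7 * 0.0035^0.5))^0.6 = 4.0697 m


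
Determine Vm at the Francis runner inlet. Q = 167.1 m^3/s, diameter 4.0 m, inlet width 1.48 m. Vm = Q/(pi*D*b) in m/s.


Vm = 167.1 / (pi * 4.0 * 1.48) = 8.9847 m/s


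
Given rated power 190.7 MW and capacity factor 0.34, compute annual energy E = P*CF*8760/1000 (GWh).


E = 190.7 * 0.34 * 8760 / 1000 = 567.9809 GWh


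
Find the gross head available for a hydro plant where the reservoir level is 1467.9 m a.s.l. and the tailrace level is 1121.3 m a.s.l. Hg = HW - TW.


Hg = 1467.9 - 1121.3 = 346.6000 m


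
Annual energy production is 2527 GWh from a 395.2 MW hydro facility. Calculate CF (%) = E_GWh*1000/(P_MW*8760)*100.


CF = 2527 * 1000 / (395.2 * 8760) * 100 = 72.9935 %


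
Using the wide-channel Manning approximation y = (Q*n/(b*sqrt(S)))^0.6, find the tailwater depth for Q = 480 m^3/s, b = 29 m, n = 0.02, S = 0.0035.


y = (480 * 0.02 / (29 * 0.0035^0.5))^0.6 = 2.8100 m


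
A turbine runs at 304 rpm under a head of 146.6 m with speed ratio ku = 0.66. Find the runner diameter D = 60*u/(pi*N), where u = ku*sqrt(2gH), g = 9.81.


u = 0.66 * sqrt(2*9.81*146.6) = 35.3965 m/s
D = 60 * 35.3965 / (pi * 304) = 2.2238 m


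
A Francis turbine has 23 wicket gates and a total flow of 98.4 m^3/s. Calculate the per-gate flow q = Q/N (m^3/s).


q = 98.4 / 23 = 4.2783 m^3/s


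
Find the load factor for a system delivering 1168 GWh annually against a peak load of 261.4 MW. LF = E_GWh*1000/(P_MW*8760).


LF = 1168 * 1000 / (261.4 * 8760) = 0.5101


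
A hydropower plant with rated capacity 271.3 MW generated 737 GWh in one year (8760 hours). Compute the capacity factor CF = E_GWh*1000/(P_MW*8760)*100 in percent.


CF = 737 * 1000 / (271.3 * 8760) * 100 = 31.0108 %


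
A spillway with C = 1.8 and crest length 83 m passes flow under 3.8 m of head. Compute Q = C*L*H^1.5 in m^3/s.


Q = 1.8 * 83 * 3.8^1.5 = 1106.6900 m^3/s


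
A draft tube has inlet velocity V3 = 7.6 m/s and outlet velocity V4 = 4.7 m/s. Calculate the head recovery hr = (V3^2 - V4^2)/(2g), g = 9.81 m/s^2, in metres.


hr = (7.6^2 - 4.7^2) / (2*9.81) = 1.8180 m


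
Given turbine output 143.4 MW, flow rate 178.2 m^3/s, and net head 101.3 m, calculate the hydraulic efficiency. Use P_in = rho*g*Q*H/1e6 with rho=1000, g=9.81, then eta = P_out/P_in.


P_in = 1000 * 9.81 * 178.2 * 101.3 / 1e6 = 177.0868 MW
eta = 143.4 / 177.0868 = 0.8098


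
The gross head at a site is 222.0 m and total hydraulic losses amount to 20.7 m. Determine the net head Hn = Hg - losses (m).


Hn = 222.0 - 20.7 = 201.3000 m


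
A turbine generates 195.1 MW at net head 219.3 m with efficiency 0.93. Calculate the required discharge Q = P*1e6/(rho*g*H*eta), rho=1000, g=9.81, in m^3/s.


Q = 195.1 * 1e6 / (1000 * 9.81 * 219.3 * 0.93) = 97.5139 m^3/s


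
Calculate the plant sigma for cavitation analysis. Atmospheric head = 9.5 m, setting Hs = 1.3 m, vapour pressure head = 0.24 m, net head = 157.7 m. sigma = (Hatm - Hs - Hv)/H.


sigma = (9.5 - 1.3 - 0.24) / 157.7 = 0.0505


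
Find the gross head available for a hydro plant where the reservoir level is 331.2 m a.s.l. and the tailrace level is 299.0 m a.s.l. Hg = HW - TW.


Hg = 331.2 - 299.0 = 32.2000 m


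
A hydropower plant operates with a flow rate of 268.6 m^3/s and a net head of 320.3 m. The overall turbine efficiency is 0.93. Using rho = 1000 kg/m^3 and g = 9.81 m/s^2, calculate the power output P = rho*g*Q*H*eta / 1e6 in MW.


P = 1000 * 9.81 * 268.6 * 320.3 * 0.93 / 1e6 = 784.9010 MW


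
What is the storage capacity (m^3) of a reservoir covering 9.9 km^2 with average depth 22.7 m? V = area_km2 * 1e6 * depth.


V = 9.9 * 1e6 * 22.7 = 2.2473e+08 m^3


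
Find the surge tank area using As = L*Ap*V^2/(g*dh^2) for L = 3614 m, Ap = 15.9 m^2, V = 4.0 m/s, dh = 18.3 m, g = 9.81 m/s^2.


As = 3614 * 15.9 * 4.0^2 / (9.81 * 18.3^2) = 279.8556 m^2


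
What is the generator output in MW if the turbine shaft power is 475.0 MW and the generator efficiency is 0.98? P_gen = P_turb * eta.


P_gen = 475.0 * 0.98 = 465.5000 MW


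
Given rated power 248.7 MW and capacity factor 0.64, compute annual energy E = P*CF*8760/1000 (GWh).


E = 248.7 * 0.64 * 8760 / 1000 = 1394.3117 GWh


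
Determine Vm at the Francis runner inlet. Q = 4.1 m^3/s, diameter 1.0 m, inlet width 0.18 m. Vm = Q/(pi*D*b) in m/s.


Vm = 4.1 / (pi * 1.0 * 0.18) = 7.2504 m/s


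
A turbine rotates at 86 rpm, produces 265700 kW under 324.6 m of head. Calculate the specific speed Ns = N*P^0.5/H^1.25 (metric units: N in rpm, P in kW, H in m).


Ns = 86 * 265700^0.5 / 324.6^1.25 = 32.1743


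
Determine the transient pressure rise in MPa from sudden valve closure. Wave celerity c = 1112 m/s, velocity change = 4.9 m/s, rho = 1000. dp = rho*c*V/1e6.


dp = 1000 * 1112 * 4.9 / 1e6 = 5.4488 MPa


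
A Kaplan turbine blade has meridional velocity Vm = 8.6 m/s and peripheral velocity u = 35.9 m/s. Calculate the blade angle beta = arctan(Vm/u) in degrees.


beta = arctan(8.6 / 35.9) = 13.4716 degrees


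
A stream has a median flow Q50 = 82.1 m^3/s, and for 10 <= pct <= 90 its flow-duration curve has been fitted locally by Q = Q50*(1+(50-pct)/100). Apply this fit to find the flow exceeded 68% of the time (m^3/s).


Q = 82.1 * (1 + (50 - 68)/100) = 67.3220 m^3/s


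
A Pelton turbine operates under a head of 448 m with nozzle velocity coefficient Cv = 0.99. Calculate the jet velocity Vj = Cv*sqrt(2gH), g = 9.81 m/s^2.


Vj = 0.99 * sqrt(2*9.81*448) = 92.8162 m/s


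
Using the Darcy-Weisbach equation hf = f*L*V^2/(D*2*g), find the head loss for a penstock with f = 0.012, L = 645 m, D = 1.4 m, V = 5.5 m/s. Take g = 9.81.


hf = 0.012 * 645 * 5.5^2 / (1.4 * 2 * 9.81) = 8.5239 m


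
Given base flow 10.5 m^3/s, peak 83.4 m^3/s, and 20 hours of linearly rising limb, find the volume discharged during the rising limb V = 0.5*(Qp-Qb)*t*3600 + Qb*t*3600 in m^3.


V = 0.5*(83.4 - 10.5)*20*3600 + 10.5*20*3600 = 3.3804e+06 m^3


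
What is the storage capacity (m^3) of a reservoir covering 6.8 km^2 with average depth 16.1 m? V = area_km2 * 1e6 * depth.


V = 6.8 * 1e6 * 16.1 = 1.0948e+08 m^3


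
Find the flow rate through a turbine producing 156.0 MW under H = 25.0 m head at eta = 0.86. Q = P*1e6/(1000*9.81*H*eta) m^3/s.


Q = 156.0 * 1e6 / (1000 * 9.81 * 25.0 * 0.86) = 739.6344 m^3/s


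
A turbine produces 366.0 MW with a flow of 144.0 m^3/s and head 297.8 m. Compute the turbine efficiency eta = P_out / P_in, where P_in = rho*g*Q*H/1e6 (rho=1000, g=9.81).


P_in = 1000 * 9.81 * 144.0 * 297.8 / 1e6 = 420.6842 MW
eta = 366.0 / 420.6842 = 0.8700


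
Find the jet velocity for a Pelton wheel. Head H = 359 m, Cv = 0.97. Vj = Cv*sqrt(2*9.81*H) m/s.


Vj = 0.97 * sqrt(2*9.81*359) = 81.4083 m/s


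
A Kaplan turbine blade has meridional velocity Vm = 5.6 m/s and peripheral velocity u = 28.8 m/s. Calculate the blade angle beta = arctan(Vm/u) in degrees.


beta = arctan(5.6 / 28.8) = 11.0035 degrees


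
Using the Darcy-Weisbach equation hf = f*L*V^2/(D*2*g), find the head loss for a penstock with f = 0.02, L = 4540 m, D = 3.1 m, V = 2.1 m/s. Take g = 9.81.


hf = 0.02 * 4540 * 2.1^2 / (3.1 * 2 * 9.81) = 6.5836 m


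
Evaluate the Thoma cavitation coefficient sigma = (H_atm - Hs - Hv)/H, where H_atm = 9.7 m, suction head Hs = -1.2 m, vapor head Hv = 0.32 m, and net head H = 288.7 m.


sigma = (9.7 - (-1.2) - 0.32) / 288.7 = 0.0366


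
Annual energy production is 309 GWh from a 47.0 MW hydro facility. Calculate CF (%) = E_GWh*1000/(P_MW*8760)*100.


CF = 309 * 1000 / (47.0 * 8760) * 100 = 75.0510 %


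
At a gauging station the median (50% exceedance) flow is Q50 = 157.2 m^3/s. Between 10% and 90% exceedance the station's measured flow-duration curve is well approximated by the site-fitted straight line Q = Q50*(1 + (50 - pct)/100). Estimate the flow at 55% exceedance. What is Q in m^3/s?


Q = 157.2 * (1 + (50 - 55)/100) = 149.3400 m^3/s


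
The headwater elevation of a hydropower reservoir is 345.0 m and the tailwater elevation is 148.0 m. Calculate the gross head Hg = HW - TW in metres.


Hg = 345.0 - 148.0 = 197.0000 m


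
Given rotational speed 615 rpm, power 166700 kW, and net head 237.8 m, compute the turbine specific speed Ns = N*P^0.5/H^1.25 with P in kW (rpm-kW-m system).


Ns = 615 * 166700^0.5 / 237.8^1.25 = 268.8921


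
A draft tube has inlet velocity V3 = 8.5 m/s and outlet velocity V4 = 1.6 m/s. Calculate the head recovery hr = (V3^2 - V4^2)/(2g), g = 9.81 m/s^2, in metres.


hr = (8.5^2 - 1.6^2) / (2*9.81) = 3.5520 m


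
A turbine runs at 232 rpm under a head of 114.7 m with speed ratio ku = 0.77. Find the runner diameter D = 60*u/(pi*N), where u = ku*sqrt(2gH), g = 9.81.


u = 0.77 * sqrt(2*9.81*114.7) = 36.5277 m/s
D = 60 * 36.5277 / (pi * 232) = 3.0070 m


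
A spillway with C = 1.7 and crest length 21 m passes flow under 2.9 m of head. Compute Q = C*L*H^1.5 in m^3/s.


Q = 1.7 * 21 * 2.9^1.5 = 176.3052 m^3/s


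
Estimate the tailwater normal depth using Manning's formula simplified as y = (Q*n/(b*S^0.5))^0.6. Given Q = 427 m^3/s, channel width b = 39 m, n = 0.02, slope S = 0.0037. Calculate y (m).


y = (427 * 0.02 / (39 * 0.0037^0.5))^0.6 = 2.1566 m


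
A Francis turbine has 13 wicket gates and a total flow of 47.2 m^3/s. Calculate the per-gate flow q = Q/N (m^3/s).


q = 47.2 / 13 = 3.6308 m^3/s


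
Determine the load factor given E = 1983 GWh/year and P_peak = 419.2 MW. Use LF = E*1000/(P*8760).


LF = 1983 * 1000 / (419.2 * 8760) = 0.5400


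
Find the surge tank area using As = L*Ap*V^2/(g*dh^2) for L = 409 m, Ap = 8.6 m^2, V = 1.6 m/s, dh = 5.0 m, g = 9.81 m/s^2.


As = 409 * 8.6 * 1.6^2 / (9.81 * 5.0^2) = 36.7158 m^2


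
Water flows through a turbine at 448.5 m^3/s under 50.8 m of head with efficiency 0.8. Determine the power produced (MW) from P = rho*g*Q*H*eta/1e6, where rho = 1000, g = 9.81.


P = 1000 * 9.81 * 448.5 * 50.8 * 0.8 / 1e6 = 178.8073 MW


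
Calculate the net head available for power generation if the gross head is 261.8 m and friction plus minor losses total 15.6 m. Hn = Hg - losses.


Hn = 261.8 - 15.6 = 246.2000 m


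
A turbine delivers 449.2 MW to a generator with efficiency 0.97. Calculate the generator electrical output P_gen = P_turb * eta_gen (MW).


P_gen = 449.2 * 0.97 = 435.7240 MW


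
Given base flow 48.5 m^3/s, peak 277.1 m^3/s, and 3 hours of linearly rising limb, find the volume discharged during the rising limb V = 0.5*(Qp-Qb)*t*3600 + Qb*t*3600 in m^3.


V = 0.5*(277.1 - 48.5)*3*3600 + 48.5*3*3600 = 1.7582e+06 m^3


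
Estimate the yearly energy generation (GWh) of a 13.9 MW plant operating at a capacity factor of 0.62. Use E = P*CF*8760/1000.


E = 13.9 * 0.62 * 8760 / 1000 = 75.4937 GWh


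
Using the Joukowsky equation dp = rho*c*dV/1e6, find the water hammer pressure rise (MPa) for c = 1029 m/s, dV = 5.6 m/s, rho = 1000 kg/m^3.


dp = 1000 * 1029 * 5.6 / 1e6 = 5.7624 MPa


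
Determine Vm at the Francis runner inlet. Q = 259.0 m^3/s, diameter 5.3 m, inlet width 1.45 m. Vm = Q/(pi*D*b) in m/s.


Vm = 259.0 / (pi * 5.3 * 1.45) = 10.7277 m/s


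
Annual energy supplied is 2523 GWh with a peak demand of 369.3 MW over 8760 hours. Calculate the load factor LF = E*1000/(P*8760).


LF = 2523 * 1000 / (369.3 * 8760) = 0.7799


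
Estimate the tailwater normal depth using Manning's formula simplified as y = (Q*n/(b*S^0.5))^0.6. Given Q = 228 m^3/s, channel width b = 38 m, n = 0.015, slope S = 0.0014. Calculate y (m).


y = (228 * 0.015 / (38 * 0.0014^0.5))^0.6 = 1.6932 m


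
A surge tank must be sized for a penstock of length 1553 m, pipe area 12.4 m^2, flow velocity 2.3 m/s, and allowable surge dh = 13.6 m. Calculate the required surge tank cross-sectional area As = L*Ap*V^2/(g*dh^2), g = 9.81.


As = 1553 * 12.4 * 2.3^2 / (9.81 * 13.6^2) = 56.1438 m^2


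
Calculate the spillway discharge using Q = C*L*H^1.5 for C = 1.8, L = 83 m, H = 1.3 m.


Q = 1.8 * 83 * 1.3^1.5 = 221.4449 m^3/s


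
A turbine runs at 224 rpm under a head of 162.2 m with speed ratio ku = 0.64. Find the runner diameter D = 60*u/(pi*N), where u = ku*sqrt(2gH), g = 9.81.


u = 0.64 * sqrt(2*9.81*162.2) = 36.1040 m/s
D = 60 * 36.1040 / (pi * 224) = 3.0783 m


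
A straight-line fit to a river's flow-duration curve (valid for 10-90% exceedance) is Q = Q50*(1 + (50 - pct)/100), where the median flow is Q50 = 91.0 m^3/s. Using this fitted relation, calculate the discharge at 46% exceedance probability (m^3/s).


Q = 91.0 * (1 + (50 - 46)/100) = 94.6400 m^3/s


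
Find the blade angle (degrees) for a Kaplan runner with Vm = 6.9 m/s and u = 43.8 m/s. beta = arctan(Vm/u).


beta = arctan(6.9 / 43.8) = 8.9525 degrees


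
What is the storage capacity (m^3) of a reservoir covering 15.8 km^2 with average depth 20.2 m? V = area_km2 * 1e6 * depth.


V = 15.8 * 1e6 * 20.2 = 3.1916e+08 m^3


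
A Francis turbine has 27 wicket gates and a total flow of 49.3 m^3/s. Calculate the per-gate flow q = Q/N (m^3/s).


q = 49.3 / 27 = 1.8259 m^3/s


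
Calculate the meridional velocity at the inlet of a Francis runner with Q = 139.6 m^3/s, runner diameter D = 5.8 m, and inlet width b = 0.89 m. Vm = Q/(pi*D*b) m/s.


Vm = 139.6 / (pi * 5.8 * 0.89) = 8.6083 m/s


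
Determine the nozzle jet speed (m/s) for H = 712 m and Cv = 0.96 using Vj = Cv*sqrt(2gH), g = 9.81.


Vj = 0.96 * sqrt(2*9.81*712) = 113.4647 m/s


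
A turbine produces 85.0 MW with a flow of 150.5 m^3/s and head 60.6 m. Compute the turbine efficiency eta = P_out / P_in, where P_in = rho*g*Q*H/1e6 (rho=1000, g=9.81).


P_in = 1000 * 9.81 * 150.5 * 60.6 / 1e6 = 89.4701 MW
eta = 85.0 / 89.4701 = 0.9500


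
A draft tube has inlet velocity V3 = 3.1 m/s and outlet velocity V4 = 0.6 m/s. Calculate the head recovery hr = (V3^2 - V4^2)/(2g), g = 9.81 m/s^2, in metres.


hr = (3.1^2 - 0.6^2) / (2*9.81) = 0.4715 m


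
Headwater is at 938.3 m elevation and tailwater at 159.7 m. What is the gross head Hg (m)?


Hg = 938.3 - 159.7 = 778.6000 m


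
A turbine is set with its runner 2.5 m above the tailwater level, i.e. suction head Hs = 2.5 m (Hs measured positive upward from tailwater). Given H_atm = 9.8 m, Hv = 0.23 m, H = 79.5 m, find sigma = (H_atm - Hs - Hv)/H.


sigma = (9.8 - 2.5 - 0.23) / 79.5 = 0.0889
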